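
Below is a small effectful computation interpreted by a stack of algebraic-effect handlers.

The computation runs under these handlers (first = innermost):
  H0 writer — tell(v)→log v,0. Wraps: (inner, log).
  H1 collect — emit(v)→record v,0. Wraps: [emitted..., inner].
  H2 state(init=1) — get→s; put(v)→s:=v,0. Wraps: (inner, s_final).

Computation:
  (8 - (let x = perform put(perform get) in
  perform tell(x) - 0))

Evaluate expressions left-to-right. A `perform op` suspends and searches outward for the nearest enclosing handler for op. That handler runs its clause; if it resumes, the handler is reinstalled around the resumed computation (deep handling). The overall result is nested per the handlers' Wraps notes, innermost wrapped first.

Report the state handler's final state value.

Answer: 1

Step-by-step:
get @ H2 ⇒ 1
put(1) @ H2 ⇒ s:=1
tell(0) @ H0 ⇒ log+=0
H0 returns (8, (0))
H1 returns [(8, (0))]
H2 returns ([(8, (0))], 1)
= ([(8, (0))], 1)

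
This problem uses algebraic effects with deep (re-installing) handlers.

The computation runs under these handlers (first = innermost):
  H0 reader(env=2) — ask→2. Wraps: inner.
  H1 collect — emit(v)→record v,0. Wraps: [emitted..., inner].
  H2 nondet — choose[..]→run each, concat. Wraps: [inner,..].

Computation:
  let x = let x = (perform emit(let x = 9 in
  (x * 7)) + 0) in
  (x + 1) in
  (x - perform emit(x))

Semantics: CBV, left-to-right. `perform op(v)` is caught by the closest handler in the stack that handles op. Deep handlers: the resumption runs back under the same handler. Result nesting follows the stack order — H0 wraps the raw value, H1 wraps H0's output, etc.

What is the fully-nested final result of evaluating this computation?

Evaluation trace:
emit(63) @ H1 ⇒ out+=63
emit(1) @ H1 ⇒ out+=1
H0 returns 1
H1 returns [63, 1, 1]
H2 returns [[63, 1, 1]]
= [[63, 1, 1]]

Answer: [[63, 1, 1]]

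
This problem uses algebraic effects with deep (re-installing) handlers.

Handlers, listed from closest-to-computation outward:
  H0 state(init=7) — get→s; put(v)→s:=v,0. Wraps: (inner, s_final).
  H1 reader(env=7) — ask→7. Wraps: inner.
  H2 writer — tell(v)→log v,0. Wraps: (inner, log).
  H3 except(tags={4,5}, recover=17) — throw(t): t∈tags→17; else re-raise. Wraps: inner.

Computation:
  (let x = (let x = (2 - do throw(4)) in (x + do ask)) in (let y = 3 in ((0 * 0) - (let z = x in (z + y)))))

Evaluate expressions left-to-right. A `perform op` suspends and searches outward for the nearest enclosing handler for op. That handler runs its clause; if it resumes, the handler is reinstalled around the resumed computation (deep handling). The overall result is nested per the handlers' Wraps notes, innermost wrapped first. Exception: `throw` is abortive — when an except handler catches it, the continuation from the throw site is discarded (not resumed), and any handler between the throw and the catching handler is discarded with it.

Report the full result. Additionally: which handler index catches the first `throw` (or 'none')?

Evaluation trace:
throw(4) @ H3 caught ⇒ 17
= 17

Answer: 17 ; first throw caught by: H3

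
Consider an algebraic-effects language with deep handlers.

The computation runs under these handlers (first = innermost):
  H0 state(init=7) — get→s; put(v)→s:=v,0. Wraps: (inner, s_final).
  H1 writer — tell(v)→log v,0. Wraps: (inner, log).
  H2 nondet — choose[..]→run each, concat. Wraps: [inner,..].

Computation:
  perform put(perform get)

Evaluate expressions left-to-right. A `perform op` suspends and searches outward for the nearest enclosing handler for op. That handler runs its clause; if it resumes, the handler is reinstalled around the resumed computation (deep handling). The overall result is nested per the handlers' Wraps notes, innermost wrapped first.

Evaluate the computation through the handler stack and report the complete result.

Step-by-step:
get @ H0 ⇒ 7
put(7) @ H0 ⇒ s:=7
H0 returns (0, 7)
H1 returns ((0, 7), ())
H2 returns [((0, 7), ())]
= [((0, 7), ())]

Answer: [((0, 7), ())]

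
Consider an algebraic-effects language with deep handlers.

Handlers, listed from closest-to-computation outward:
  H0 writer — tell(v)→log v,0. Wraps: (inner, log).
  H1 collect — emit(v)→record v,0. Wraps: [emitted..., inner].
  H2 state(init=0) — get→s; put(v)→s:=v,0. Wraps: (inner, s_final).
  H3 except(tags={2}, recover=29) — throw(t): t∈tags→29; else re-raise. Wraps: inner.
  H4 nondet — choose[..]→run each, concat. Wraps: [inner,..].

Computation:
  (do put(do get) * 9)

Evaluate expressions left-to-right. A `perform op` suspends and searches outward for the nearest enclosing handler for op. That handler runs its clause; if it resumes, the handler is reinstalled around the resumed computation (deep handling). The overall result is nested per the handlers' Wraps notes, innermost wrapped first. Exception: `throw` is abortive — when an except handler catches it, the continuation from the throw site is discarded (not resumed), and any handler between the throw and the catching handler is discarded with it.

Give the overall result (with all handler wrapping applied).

Step-by-step:
get @ H2 ⇒ 0
put(0) @ H2 ⇒ s:=0
H0 returns (0, ())
H1 returns [(0, ())]
H2 returns ([(0, ())], 0)
H3 returns ([(0, ())], 0)
H4 returns [([(0, ())], 0)]
= [([(0, ())], 0)]

Answer: [([(0, ())], 0)]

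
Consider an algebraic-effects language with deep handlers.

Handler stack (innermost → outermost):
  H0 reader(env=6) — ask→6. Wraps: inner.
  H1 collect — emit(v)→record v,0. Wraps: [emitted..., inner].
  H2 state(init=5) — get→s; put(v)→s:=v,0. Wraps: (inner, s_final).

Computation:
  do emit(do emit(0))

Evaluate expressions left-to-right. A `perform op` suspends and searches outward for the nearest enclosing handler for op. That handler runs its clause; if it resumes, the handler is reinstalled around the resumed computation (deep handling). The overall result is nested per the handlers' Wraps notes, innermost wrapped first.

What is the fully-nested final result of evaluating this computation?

Working:
emit(0) @ H1 ⇒ out+=0
emit(0) @ H1 ⇒ out+=0
H0 returns 0
H1 returns [0, 0, 0]
H2 returns ([0, 0, 0], 5)
= ([0, 0, 0], 5)

Answer: ([0, 0, 0], 5)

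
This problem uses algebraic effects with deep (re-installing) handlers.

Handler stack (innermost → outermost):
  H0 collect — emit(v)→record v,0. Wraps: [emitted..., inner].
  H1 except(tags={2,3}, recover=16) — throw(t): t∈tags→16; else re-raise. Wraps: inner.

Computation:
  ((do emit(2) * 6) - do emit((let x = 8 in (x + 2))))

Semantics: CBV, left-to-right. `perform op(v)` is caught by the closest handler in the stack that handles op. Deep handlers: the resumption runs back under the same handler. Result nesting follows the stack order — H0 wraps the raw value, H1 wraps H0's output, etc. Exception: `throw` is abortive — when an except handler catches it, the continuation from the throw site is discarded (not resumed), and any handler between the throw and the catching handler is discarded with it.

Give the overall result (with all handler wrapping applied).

Step-by-step:
emit(2) @ H0 ⇒ out+=2
emit(10) @ H0 ⇒ out+=10
H0 returns [2, 10, 0]
H1 returns [2, 10, 0]
= [2, 10, 0]

Answer: [2, 10, 0]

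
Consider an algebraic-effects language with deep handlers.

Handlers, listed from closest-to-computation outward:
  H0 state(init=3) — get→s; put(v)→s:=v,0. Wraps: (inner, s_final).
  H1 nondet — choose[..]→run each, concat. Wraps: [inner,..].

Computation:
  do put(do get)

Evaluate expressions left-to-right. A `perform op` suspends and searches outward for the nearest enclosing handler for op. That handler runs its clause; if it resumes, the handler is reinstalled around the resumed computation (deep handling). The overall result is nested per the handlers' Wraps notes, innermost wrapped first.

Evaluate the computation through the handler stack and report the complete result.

Answer: [(0, 3)]

Step-by-step:
get @ H0 ⇒ 3
put(3) @ H0 ⇒ s:=3
H0 returns (0, 3)
H1 returns [(0, 3)]
= [(0, 3)]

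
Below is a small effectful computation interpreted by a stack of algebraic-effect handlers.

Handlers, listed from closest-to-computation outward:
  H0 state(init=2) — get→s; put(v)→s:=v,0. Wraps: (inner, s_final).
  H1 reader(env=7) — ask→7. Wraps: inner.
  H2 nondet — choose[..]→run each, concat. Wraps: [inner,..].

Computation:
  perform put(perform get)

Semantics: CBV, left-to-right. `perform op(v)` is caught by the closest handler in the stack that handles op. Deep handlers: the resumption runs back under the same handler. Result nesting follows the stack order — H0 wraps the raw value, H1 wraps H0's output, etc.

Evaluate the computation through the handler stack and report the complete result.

Answer: [(0, 2)]

Working:
get @ H0 ⇒ 2
put(2) @ H0 ⇒ s:=2
H0 returns (0, 2)
H1 returns (0, 2)
H2 returns [(0, 2)]
= [(0, 2)]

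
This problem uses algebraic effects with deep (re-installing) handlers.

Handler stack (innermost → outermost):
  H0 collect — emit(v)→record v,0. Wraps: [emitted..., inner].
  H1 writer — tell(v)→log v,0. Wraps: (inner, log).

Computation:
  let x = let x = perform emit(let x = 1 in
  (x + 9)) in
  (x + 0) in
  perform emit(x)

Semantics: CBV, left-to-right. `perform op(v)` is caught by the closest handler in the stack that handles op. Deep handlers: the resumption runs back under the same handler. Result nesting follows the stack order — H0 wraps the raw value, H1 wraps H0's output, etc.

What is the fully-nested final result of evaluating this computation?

Answer: ([10, 0, 0], ())

Step-by-step:
emit(10) @ H0 ⇒ out+=10
emit(0) @ H0 ⇒ out+=0
H0 returns [10, 0, 0]
H1 returns ([10, 0, 0], ())
= ([10, 0, 0], ())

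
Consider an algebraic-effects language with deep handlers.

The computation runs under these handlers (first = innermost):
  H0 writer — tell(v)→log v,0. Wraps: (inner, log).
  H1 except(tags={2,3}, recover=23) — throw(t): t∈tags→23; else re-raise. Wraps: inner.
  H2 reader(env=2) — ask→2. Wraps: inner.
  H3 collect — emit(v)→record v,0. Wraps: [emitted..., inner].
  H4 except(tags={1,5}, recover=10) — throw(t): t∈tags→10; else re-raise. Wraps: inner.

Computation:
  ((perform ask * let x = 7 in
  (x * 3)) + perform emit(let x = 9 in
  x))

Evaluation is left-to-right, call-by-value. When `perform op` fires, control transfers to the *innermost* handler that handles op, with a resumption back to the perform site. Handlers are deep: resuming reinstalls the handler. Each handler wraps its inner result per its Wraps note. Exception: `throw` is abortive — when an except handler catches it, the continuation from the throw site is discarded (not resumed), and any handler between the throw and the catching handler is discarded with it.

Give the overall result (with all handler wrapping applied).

Answer: [9, (42, ())]

Evaluation trace:
ask @ H2 ⇒ 2
emit(9) @ H3 ⇒ out+=9
H0 returns (42, ())
H1 returns (42, ())
H2 returns (42, ())
H3 returns [9, (42, ())]
H4 returns [9, (42, ())]
= [9, (42, ())]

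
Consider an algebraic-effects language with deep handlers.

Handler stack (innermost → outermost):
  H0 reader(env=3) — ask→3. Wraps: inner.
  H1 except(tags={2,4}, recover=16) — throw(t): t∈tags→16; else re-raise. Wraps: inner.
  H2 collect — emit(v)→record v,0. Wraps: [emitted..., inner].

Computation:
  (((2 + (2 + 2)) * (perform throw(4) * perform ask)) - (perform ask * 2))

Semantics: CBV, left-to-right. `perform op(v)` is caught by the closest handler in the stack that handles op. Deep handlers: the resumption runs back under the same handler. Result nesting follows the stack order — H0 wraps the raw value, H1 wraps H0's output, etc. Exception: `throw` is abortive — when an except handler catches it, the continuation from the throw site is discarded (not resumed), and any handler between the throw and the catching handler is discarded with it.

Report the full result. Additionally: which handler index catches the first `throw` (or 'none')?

Evaluation trace:
throw(4) @ H1 caught ⇒ 16
H2 returns [16]
= [16]

Answer: [16] ; first throw caught by: H1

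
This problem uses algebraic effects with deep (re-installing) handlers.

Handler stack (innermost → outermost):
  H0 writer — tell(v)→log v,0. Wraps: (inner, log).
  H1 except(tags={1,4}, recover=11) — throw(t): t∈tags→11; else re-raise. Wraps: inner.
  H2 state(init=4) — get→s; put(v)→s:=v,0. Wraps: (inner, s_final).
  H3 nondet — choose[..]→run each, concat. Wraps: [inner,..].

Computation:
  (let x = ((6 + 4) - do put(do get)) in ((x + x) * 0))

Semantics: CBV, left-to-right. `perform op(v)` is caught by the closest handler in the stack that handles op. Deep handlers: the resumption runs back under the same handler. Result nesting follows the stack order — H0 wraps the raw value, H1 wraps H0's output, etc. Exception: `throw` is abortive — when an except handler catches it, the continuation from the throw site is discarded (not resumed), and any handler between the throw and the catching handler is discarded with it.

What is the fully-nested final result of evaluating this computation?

Evaluation trace:
get @ H2 ⇒ 4
put(4) @ H2 ⇒ s:=4
H0 returns (0, ())
H1 returns (0, ())
H2 returns ((0, ()), 4)
H3 returns [((0, ()), 4)]
= [((0, ()), 4)]

Answer: [((0, ()), 4)]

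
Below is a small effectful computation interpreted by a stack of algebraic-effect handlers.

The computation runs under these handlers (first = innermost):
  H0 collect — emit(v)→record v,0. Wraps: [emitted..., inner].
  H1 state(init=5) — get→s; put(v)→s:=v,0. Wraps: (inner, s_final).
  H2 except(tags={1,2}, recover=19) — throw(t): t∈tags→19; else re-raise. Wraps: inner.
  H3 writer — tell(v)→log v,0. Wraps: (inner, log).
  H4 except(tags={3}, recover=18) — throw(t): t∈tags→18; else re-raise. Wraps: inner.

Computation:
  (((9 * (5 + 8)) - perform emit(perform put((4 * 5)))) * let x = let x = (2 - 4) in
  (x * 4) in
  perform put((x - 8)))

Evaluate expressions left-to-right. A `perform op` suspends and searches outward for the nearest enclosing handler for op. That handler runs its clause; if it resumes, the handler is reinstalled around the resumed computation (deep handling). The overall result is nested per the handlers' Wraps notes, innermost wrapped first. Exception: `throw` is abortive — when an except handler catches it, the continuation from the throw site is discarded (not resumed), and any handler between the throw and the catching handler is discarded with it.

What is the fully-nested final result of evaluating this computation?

Evaluation trace:
put(20) @ H1 ⇒ s:=20
emit(0) @ H0 ⇒ out+=0
put(-16) @ H1 ⇒ s:=-16
H0 returns [0, 0]
H1 returns ([0, 0], -16)
H2 returns ([0, 0], -16)
H3 returns (([0, 0], -16), ())
H4 returns (([0, 0], -16), ())
= (([0, 0], -16), ())

Answer: (([0, 0], -16), ())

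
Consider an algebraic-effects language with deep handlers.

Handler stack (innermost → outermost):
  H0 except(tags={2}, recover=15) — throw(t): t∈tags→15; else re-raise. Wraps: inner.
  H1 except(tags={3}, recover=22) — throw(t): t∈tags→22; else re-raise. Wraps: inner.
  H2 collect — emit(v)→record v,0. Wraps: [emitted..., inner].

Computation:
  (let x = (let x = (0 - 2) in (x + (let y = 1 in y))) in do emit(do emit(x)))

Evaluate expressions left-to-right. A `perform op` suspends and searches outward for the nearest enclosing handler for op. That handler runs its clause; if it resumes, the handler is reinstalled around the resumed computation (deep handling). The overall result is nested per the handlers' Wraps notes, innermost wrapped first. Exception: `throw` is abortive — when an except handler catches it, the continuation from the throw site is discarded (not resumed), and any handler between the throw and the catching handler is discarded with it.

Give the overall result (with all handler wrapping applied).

Answer: [-1, 0, 0]

Step-by-step:
emit(-1) @ H2 ⇒ out+=-1
emit(0) @ H2 ⇒ out+=0
H0 returns 0
H1 returns 0
H2 returns [-1, 0, 0]
= [-1, 0, 0]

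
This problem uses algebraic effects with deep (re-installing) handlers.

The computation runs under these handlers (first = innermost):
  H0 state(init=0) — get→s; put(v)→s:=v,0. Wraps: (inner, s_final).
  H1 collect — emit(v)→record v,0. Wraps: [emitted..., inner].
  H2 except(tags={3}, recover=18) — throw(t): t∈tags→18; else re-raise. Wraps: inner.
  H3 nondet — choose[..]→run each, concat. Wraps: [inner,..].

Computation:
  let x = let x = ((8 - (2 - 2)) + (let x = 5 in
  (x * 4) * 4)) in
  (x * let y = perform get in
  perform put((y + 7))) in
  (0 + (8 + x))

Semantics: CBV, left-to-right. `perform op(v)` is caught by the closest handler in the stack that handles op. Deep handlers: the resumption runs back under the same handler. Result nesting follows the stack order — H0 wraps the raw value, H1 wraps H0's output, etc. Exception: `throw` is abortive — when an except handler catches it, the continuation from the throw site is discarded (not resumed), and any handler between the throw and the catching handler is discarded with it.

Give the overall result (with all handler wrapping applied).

Answer: [[(8, 7)]]

Working:
get @ H0 ⇒ 0
put(7) @ H0 ⇒ s:=7
H0 returns (8, 7)
H1 returns [(8, 7)]
H2 returns [(8, 7)]
H3 returns [[(8, 7)]]
= [[(8, 7)]]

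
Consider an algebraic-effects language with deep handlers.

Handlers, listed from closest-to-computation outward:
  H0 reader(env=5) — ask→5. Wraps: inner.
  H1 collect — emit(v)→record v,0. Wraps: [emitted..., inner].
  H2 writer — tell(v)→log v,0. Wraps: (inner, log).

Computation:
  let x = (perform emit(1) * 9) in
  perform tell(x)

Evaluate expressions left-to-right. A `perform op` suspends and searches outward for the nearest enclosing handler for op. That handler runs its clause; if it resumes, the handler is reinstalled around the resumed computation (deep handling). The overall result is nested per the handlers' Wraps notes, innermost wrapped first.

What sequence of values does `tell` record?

Answer: (0)

Step-by-step:
emit(1) @ H1 ⇒ out+=1
tell(0) @ H2 ⇒ log+=0
H0 returns 0
H1 returns [1, 0]
H2 returns ([1, 0], (0))
= ([1, 0], (0))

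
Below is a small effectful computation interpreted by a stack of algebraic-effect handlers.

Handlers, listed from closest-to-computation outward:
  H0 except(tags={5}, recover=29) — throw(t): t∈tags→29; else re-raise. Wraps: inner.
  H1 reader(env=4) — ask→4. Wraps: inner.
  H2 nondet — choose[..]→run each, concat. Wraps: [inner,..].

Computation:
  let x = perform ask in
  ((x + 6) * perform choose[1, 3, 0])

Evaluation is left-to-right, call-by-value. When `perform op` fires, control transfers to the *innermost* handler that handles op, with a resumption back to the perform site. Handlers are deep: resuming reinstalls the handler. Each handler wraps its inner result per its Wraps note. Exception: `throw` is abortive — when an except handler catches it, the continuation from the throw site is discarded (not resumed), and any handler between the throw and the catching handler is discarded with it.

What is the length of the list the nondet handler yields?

Evaluation trace:
ask @ H1 ⇒ 4
choose[1, 3, 0] @ H2
  branch[0] choose=1:
    H0 returns 10
    H1 returns 10
    H2 returns [10]
  branch[1] choose=3:
    H0 returns 30
    H1 returns 30
    H2 returns [30]
  branch[2] choose=0:
    H0 returns 0
    H1 returns 0
    H2 returns [0]
= [10, 30, 0]

Answer: 3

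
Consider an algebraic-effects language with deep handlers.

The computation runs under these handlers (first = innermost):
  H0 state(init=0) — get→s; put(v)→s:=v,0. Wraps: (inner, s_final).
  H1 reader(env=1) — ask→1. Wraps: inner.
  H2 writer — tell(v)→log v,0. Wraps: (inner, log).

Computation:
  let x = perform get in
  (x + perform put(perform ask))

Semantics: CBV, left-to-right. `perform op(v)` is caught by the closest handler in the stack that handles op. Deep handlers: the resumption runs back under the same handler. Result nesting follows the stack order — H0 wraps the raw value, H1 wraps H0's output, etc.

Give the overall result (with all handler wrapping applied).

Evaluation trace:
get @ H0 ⇒ 0
ask @ H1 ⇒ 1
put(1) @ H0 ⇒ s:=1
H0 returns (0, 1)
H1 returns (0, 1)
H2 returns ((0, 1), ())
= ((0, 1), ())

Answer: ((0, 1), ())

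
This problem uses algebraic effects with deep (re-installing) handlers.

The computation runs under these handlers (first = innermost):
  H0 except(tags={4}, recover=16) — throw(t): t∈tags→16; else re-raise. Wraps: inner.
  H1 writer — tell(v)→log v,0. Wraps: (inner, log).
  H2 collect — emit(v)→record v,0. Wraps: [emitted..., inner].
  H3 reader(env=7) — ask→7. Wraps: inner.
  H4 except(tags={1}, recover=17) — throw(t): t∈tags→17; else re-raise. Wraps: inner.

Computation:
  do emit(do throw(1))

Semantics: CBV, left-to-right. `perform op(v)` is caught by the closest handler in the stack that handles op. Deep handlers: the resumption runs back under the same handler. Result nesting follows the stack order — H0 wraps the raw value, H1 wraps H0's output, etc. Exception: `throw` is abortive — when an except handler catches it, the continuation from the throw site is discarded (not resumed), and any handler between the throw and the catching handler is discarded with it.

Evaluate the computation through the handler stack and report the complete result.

Working:
throw(1) @ H0 re-raised
throw(1) @ H4 caught ⇒ 17
= 17

Answer: 17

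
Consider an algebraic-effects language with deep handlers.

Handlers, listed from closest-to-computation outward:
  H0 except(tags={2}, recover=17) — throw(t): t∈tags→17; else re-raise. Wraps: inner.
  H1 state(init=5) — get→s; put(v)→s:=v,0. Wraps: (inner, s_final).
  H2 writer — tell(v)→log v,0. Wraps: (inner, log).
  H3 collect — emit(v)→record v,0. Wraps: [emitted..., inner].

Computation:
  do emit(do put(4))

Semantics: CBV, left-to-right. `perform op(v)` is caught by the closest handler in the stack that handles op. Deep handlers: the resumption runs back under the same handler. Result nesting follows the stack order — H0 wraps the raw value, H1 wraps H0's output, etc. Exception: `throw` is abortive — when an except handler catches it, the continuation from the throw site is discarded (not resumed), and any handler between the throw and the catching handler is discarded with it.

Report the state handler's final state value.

Answer: 4

Working:
put(4) @ H1 ⇒ s:=4
emit(0) @ H3 ⇒ out+=0
H0 returns 0
H1 returns (0, 4)
H2 returns ((0, 4), ())
H3 returns [0, ((0, 4), ())]
= [0, ((0, 4), ())]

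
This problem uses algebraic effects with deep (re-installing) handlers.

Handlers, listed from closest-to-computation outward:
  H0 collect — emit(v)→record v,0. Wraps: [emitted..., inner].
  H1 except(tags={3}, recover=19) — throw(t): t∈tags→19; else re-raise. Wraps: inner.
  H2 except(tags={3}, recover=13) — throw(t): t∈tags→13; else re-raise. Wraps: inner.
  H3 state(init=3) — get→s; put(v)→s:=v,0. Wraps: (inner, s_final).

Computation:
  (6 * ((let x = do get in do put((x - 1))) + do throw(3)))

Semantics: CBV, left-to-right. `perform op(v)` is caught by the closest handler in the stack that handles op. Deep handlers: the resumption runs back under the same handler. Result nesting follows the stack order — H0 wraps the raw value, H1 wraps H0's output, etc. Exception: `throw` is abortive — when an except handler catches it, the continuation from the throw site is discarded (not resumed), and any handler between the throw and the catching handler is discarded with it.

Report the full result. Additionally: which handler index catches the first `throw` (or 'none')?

Working:
get @ H3 ⇒ 3
put(2) @ H3 ⇒ s:=2
throw(3) @ H1 caught ⇒ 19
H2 returns 19
H3 returns (19, 2)
= (19, 2)

Answer: (19, 2) ; first throw caught by: H1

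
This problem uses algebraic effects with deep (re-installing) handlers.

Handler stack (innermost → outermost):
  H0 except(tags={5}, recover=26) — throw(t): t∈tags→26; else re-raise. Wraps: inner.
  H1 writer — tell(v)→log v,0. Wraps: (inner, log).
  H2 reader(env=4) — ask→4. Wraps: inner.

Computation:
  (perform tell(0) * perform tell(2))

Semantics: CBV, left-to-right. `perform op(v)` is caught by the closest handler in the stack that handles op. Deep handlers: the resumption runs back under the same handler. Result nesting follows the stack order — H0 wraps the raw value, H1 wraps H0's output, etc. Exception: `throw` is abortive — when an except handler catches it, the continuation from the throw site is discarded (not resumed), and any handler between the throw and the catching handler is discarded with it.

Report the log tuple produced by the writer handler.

Answer: (0, 2)

Working:
tell(0) @ H1 ⇒ log+=0
tell(2) @ H1 ⇒ log+=2
H0 returns 0
H1 returns (0, (0, 2))
H2 returns (0, (0, 2))
= (0, (0, 2))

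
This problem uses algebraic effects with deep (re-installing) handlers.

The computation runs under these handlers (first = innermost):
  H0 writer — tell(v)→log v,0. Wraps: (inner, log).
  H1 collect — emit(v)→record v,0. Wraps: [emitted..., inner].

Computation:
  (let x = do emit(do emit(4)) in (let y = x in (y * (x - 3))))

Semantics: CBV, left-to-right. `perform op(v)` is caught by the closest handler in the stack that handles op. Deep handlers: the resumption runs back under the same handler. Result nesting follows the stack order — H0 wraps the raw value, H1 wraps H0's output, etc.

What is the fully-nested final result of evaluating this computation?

Answer: [4, 0, (0, ())]

Step-by-step:
emit(4) @ H1 ⇒ out+=4
emit(0) @ H1 ⇒ out+=0
H0 returns (0, ())
H1 returns [4, 0, (0, ())]
= [4, 0, (0, ())]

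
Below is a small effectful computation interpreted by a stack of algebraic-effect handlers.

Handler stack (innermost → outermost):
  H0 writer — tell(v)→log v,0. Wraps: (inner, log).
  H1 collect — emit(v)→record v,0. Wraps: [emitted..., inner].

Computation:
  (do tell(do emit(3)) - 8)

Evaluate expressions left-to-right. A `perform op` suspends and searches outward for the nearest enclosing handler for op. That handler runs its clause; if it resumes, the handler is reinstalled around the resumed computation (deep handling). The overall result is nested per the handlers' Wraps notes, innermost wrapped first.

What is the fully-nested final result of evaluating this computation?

Answer: [3, (-8, (0))]

Working:
emit(3) @ H1 ⇒ out+=3
tell(0) @ H0 ⇒ log+=0
H0 returns (-8, (0))
H1 returns [3, (-8, (0))]
= [3, (-8, (0))]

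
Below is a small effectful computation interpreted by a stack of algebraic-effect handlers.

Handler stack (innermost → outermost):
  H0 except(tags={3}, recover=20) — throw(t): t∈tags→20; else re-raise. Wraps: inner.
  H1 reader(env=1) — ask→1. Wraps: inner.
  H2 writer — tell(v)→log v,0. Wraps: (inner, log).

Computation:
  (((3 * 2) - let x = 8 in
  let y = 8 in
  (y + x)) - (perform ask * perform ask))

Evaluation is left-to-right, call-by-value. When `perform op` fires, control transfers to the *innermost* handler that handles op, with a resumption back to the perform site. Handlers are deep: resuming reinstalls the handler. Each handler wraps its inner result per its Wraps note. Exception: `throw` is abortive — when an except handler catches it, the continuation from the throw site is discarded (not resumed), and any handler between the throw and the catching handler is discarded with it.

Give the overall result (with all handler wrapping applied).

Answer: (-11, ())

Evaluation trace:
ask @ H1 ⇒ 1
ask @ H1 ⇒ 1
H0 returns -11
H1 returns -11
H2 returns (-11, ())
= (-11, ())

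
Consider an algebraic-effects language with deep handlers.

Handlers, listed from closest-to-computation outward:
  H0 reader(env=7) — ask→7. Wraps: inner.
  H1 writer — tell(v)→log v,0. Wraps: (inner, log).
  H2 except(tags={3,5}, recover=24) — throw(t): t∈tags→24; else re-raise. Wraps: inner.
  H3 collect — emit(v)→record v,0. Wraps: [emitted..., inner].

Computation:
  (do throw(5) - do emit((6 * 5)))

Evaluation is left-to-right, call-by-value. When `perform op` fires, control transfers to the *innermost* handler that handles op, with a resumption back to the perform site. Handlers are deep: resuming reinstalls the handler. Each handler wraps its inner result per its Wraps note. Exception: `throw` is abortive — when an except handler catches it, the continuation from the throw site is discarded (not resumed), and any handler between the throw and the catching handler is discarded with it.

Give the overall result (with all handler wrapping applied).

Answer: [24]

Evaluation trace:
throw(5) @ H2 caught ⇒ 24
H3 returns [24]
= [24]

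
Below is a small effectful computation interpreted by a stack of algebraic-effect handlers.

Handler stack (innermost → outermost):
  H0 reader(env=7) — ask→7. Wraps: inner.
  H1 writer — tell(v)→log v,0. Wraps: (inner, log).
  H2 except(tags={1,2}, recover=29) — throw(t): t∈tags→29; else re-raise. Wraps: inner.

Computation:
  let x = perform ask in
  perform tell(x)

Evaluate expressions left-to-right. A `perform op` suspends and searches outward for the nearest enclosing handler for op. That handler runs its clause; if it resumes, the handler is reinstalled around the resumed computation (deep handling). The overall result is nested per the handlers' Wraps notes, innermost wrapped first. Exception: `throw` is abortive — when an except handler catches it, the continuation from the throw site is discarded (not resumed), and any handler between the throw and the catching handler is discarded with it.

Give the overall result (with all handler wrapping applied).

Step-by-step:
ask @ H0 ⇒ 7
tell(7) @ H1 ⇒ log+=7
H0 returns 0
H1 returns (0, (7))
H2 returns (0, (7))
= (0, (7))

Answer: (0, (7))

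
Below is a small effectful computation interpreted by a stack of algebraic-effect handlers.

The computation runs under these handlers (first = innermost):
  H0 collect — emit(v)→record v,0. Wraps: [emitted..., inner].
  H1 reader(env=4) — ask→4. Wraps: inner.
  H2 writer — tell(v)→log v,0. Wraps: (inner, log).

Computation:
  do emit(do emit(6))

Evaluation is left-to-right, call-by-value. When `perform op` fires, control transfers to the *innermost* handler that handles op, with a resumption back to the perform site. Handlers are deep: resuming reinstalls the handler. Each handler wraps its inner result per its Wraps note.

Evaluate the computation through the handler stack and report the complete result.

Step-by-step:
emit(6) @ H0 ⇒ out+=6
emit(0) @ H0 ⇒ out+=0
H0 returns [6, 0, 0]
H1 returns [6, 0, 0]
H2 returns ([6, 0, 0], ())
= ([6, 0, 0], ())

Answer: ([6, 0, 0], ())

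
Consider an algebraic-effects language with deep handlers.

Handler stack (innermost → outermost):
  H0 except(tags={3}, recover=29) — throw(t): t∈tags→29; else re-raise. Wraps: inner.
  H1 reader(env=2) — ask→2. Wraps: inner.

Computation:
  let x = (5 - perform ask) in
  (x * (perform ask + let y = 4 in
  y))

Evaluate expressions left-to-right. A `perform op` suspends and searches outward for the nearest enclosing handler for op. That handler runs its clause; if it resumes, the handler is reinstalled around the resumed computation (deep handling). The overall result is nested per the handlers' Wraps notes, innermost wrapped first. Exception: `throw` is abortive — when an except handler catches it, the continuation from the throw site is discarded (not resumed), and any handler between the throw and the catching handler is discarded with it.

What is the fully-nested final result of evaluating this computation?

Evaluation trace:
ask @ H1 ⇒ 2
ask @ H1 ⇒ 2
H0 returns 18
H1 returns 18
= 18

Answer: 18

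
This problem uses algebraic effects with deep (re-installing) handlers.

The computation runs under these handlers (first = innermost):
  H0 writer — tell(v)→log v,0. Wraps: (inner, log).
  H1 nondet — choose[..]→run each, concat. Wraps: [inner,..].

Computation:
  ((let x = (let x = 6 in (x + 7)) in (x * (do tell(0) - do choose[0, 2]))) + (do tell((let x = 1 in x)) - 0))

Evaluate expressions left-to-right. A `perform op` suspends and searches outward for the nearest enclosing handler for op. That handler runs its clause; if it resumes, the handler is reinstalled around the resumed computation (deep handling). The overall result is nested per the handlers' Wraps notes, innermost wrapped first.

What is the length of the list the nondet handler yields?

Step-by-step:
tell(0) @ H0 ⇒ log+=0
choose[0, 2] @ H1
  branch[0] choose=0:
    tell(1) @ H0 ⇒ log+=1
    H0 returns (0, (0, 1))
    H1 returns [(0, (0, 1))]
  branch[1] choose=2:
    tell(1) @ H0 ⇒ log+=1
    H0 returns (-26, (0, 1))
    H1 returns [(-26, (0, 1))]
= [(0, (0, 1)), (-26, (0, 1))]

Answer: 2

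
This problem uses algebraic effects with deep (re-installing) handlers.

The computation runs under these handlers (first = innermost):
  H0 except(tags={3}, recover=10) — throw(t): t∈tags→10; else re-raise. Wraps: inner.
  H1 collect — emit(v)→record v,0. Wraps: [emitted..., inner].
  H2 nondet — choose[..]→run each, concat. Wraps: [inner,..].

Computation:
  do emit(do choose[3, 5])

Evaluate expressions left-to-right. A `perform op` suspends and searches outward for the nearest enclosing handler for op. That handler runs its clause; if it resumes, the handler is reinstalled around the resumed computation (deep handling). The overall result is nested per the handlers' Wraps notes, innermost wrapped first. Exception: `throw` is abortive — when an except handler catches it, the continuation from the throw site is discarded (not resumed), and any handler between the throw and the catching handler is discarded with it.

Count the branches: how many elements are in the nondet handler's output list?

Step-by-step:
choose[3, 5] @ H2
  branch[0] choose=3:
    emit(3) @ H1 ⇒ out+=3
    H0 returns 0
    H1 returns [3, 0]
    H2 returns [[3, 0]]
  branch[1] choose=5:
    emit(5) @ H1 ⇒ out+=5
    H0 returns 0
    H1 returns [5, 0]
    H2 returns [[5, 0]]
= [[3, 0], [5, 0]]

Answer: 2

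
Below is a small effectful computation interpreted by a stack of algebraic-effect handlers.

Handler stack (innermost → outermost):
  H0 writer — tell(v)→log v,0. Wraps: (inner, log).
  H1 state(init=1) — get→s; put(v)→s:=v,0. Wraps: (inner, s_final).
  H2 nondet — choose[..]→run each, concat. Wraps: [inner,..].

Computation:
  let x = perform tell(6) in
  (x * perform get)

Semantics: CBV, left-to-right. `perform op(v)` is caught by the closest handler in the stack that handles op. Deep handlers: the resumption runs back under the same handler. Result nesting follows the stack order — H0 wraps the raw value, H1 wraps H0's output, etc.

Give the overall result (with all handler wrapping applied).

Evaluation trace:
tell(6) @ H0 ⇒ log+=6
get @ H1 ⇒ 1
H0 returns (0, (6))
H1 returns ((0, (6)), 1)
H2 returns [((0, (6)), 1)]
= [((0, (6)), 1)]

Answer: [((0, (6)), 1)]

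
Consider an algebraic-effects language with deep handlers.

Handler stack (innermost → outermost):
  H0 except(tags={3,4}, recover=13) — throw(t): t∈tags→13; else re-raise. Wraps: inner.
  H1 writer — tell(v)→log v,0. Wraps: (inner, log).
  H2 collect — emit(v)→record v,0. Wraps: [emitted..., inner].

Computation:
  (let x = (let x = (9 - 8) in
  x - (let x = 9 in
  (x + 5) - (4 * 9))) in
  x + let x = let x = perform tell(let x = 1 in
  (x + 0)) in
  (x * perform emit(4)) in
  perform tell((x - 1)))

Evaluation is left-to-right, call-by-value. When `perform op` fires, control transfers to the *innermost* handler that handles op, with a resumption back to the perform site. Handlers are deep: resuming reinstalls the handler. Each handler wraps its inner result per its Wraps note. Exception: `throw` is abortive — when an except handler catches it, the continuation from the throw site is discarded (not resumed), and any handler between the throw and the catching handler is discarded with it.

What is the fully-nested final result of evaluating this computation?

Step-by-step:
tell(1) @ H1 ⇒ log+=1
emit(4) @ H2 ⇒ out+=4
tell(-1) @ H1 ⇒ log+=-1
H0 returns 23
H1 returns (23, (1, -1))
H2 returns [4, (23, (1, -1))]
= [4, (23, (1, -1))]

Answer: [4, (23, (1, -1))]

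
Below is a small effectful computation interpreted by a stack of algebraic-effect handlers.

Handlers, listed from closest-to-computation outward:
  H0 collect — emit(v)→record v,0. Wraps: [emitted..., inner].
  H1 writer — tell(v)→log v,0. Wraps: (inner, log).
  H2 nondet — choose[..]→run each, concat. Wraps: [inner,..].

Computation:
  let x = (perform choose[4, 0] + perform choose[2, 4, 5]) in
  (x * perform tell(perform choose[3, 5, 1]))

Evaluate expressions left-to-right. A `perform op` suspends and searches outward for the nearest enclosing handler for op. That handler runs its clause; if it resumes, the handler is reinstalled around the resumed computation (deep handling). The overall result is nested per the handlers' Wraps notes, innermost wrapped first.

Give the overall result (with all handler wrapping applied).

Step-by-step:
choose[4, 0] @ H2
  branch[0] choose=4:
    choose[2, 4, 5] @ H2
      branch[0] choose=2:
        choose[3, 5, 1] @ H2
          branch[0] choose=3:
            tell(3) @ H1 ⇒ log+=3
            H0 returns [0]
            H1 returns ([0], (3))
            H2 returns [([0], (3))]
          branch[1] choose=5:
            tell(5) @ H1 ⇒ log+=5
            H0 returns [0]
            H1 returns ([0], (5))
            H2 returns [([0], (5))]
          branch[2] choose=1:
            tell(1) @ H1 ⇒ log+=1
            H0 returns [0]
            H1 returns ([0], (1))
            H2 returns [([0], (1))]
      branch[1] choose=4:
        choose[3, 5, 1] @ H2
          branch[0] choose=3:
            tell(3) @ H1 ⇒ log+=3
            H0 returns [0]
            H1 returns ([0], (3))
            H2 returns [([0], (3))]
          branch[1] choose=5:
            tell(5) @ H1 ⇒ log+=5
            H0 returns [0]
            H1 returns ([0], (5))
            H2 returns [([0], (5))]
          branch[2] choose=1:
            tell(1) @ H1 ⇒ log+=1
            H0 returns [0]
            H1 returns ([0], (1))
            H2 returns [([0], (1))]
      branch[2] choose=5:
        choose[3, 5, 1] @ H2
          branch[0] choose=3:
            tell(3) @ H1 ⇒ log+=3
            H0 returns [0]
            H1 returns ([0], (3))
            H2 returns [([0], (3))]
          branch[1] choose=5:
            tell(5) @ H1 ⇒ log+=5
            H0 returns [0]
            H1 returns ([0], (5))
            H2 returns [([0], (5))]
          branch[2] choose=1:
            tell(1) @ H1 ⇒ log+=1
            H0 returns [0]
            H1 returns ([0], (1))
            H2 returns [([0], (1))]
  branch[1] choose=0:
    choose[2, 4, 5] @ H2
      branch[0] choose=2:
        choose[3, 5, 1] @ H2
          branch[0] choose=3:
            tell(3) @ H1 ⇒ log+=3
            H0 returns [0]
            H1 returns ([0], (3))
            H2 returns [([0], (3))]
          branch[1] choose=5:
            tell(5) @ H1 ⇒ log+=5
            H0 returns [0]
            H1 returns ([0], (5))
            H2 returns [([0], (5))]
          branch[2] choose=1:
            tell(1) @ H1 ⇒ log+=1
            H0 returns [0]
            H1 returns ([0], (1))
            H2 returns [([0], (1))]
      branch[1] choose=4:
        choose[3, 5, 1] @ H2
          branch[0] choose=3:
            tell(3) @ H1 ⇒ log+=3
            H0 returns [0]
            H1 returns ([0], (3))
            H2 returns [([0], (3))]
          branch[1] choose=5:
            tell(5) @ H1 ⇒ log+=5
            H0 returns [0]
            H1 returns ([0], (5))
            H2 returns [([0], (5))]
          branch[2] choose=1:
            tell(1) @ H1 ⇒ log+=1
            H0 returns [0]
            H1 returns ([0], (1))
            H2 returns [([0], (1))]
      branch[2] choose=5:
        choose[3, 5, 1] @ H2
          branch[0] choose=3:
            tell(3) @ H1 ⇒ log+=3
            H0 returns [0]
            H1 returns ([0], (3))
            H2 returns [([0], (3))]
          branch[1] choose=5:
            tell(5) @ H1 ⇒ log+=5
            H0 returns [0]
            H1 returns ([0], (5))
            H2 returns [([0], (5))]
          branch[2] choose=1:
            tell(1) @ H1 ⇒ log+=1
            H0 returns [0]
            H1 returns ([0], (1))
            H2 returns [([0], (1))]
= [([0], (3)), ([0], (5)), ([0], (1)), ([0], (3)), ([0], (5)), ([0], (1)), ([0], (3)), ([0], (5)), ([0], (1)), ([0], (3)), ([0], (5)), ([0], (1)), ([0], (3)), ([0], (5)), ([0], (1)), ([0], (3)), ([0], (5)), ([0], (1))]

Answer: [([0], (3)), ([0], (5)), ([0], (1)), ([0], (3)), ([0], (5)), ([0], (1)), ([0], (3)), ([0], (5)), ([0], (1)), ([0], (3)), ([0], (5)), ([0], (1)), ([0], (3)), ([0], (5)), ([0], (1)), ([0], (3)), ([0], (5)), ([0], (1))]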